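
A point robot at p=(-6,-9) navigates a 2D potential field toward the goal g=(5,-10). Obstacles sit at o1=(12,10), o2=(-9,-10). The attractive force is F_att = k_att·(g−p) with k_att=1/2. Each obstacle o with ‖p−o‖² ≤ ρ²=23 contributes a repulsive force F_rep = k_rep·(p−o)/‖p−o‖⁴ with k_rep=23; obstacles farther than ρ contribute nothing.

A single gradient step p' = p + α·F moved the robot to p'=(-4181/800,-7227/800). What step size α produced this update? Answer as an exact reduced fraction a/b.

F_att = 1/2·(g−p) = 1/2·(11,-1) = (5.5000,-0.5000)
o1: d²=685 > ρ²=23 → inactive
o2: d²=10 ≤ ρ²=23; F_rep = 23·(3,1)/10² = (0.6900,0.2300)
F = F_att + ΣF_rep = (6.1900,-0.2700)
Δp = p'−p = (0.7738,-0.0338); α = Δx/Fx = (619/800) / (619/100) = 1/8
check: Δy/Fy = (-27/800) / (-27/100) = 1/8 ✓

α = 1/8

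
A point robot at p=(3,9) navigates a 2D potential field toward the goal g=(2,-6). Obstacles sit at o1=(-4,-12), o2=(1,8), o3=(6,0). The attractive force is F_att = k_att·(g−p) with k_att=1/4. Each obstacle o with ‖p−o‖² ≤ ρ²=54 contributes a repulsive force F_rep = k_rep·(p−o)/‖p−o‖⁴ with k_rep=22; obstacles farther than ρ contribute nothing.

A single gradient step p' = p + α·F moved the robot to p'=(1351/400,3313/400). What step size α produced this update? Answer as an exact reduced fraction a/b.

α = 1/4

F_att = 1/4·(g−p) = 1/4·(-1,-15) = (-0.2500,-3.7500)
o1: d²=490 > ρ²=54 → inactive
o2: d²=5 ≤ ρ²=54; F_rep = 22·(2,1)/5² = (1.7600,0.8800)
o3: d²=90 > ρ²=54 → inactive
F = F_att + ΣF_rep = (1.5100,-2.8700)
Δp = p'−p = (0.3775,-0.7175); α = Δx/Fx = (151/400) / (151/100) = 1/4
check: Δy/Fy = (-287/400) / (-287/100) = 1/4 ✓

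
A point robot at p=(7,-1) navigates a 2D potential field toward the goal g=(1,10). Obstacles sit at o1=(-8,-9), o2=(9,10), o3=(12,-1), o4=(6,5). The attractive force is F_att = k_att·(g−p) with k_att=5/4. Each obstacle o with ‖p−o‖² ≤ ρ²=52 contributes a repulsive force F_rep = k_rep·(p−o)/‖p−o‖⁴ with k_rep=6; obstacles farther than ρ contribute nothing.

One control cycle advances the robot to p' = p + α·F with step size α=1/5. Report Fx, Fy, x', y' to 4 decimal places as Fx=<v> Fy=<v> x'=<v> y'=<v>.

F_att = 5/4·(g−p) = 5/4·(-6,11) = (-7.5000,13.7500)
o1: d²=289 > ρ²=52 → inactive
o2: d²=125 > ρ²=52 → inactive
o3: d²=25 ≤ ρ²=52; F_rep = 6·(-5,0)/25² = (-0.0480,0.0000)
o4: d²=37 ≤ ρ²=52; F_rep = 6·(1,-6)/37² = (0.0044,-0.0263)
F = F_att + ΣF_rep = (-7.5436,13.7237)
p' = p + 1/5·F = (5.4913,1.7447)

Fx=-7.5436 Fy=13.7237 x'=5.4913 y'=1.7447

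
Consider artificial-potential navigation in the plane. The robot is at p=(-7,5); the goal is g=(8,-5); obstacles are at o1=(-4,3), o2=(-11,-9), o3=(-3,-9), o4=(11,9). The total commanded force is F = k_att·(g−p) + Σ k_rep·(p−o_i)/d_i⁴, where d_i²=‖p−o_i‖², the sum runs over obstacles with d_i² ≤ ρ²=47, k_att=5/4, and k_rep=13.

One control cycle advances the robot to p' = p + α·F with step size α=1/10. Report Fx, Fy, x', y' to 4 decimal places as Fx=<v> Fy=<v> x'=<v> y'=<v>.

F_att = 5/4·(g−p) = 5/4·(15,-10) = (18.7500,-12.5000)
o1: d²=13 ≤ ρ²=47; F_rep = 13·(-3,2)/13² = (-0.2308,0.1538)
o2: d²=212 > ρ²=47 → inactive
o3: d²=212 > ρ²=47 → inactive
o4: d²=340 > ρ²=47 → inactive
F = F_att + ΣF_rep = (18.5192,-12.3462)
p' = p + 1/10·F = (-5.1481,3.7654)

Fx=18.5192 Fy=-12.3462 x'=-5.1481 y'=3.7654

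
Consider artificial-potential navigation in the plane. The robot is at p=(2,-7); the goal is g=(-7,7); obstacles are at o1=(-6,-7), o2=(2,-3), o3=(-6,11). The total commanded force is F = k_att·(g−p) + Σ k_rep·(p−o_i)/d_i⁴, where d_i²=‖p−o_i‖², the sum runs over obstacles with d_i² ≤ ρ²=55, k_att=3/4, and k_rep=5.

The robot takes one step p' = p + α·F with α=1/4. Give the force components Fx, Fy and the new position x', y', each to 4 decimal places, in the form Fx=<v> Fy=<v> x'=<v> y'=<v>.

F_att = 3/4·(g−p) = 3/4·(-9,14) = (-6.7500,10.5000)
o1: d²=64 > ρ²=55 → inactive
o2: d²=16 ≤ ρ²=55; F_rep = 5·(0,-4)/16² = (0.0000,-0.0781)
o3: d²=388 > ρ²=55 → inactive
F = F_att + ΣF_rep = (-6.7500,10.4219)
p' = p + 1/4·F = (0.3125,-4.3945)

Fx=-6.7500 Fy=10.4219 x'=0.3125 y'=-4.3945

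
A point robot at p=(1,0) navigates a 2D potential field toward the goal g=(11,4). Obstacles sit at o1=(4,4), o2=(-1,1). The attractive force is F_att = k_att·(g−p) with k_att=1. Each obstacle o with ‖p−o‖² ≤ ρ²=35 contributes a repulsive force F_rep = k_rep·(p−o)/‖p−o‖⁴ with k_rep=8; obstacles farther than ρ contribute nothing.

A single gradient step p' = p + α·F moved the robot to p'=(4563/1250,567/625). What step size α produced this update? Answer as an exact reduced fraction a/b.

F_att = 1·(g−p) = 1·(10,4) = (10.0000,4.0000)
o1: d²=25 ≤ ρ²=35; F_rep = 8·(-3,-4)/25² = (-0.0384,-0.0512)
o2: d²=5 ≤ ρ²=35; F_rep = 8·(2,-1)/5² = (0.6400,-0.3200)
F = F_att + ΣF_rep = (10.6016,3.6288)
Δp = p'−p = (2.6504,0.9072); α = Δx/Fx = (3313/1250) / (6626/625) = 1/4
check: Δy/Fy = (567/625) / (2268/625) = 1/4 ✓

α = 1/4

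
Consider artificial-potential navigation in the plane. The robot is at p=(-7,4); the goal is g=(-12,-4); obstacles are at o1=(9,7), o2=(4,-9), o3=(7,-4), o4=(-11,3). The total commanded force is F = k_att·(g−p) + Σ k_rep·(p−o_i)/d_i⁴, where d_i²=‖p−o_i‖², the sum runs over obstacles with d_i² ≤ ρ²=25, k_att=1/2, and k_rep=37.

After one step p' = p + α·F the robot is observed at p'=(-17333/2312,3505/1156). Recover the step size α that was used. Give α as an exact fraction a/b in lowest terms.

F_att = 1/2·(g−p) = 1/2·(-5,-8) = (-2.5000,-4.0000)
o1: d²=265 > ρ²=25 → inactive
o2: d²=290 > ρ²=25 → inactive
o3: d²=260 > ρ²=25 → inactive
o4: d²=17 ≤ ρ²=25; F_rep = 37·(4,1)/17² = (0.5121,0.1280)
F = F_att + ΣF_rep = (-1.9879,-3.8720)
Δp = p'−p = (-0.4970,-0.9680); α = Δx/Fx = (-1149/2312) / (-1149/578) = 1/4
check: Δy/Fy = (-1119/1156) / (-1119/289) = 1/4 ✓

α = 1/4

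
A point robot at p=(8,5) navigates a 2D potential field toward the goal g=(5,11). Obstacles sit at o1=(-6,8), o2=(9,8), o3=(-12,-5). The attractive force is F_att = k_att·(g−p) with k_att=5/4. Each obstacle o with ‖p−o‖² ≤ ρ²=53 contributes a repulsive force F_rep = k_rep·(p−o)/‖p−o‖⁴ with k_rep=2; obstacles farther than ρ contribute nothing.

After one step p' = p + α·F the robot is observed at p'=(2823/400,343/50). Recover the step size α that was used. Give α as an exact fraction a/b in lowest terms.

F_att = 5/4·(g−p) = 5/4·(-3,6) = (-3.7500,7.5000)
o1: d²=205 > ρ²=53 → inactive
o2: d²=10 ≤ ρ²=53; F_rep = 2·(-1,-3)/10² = (-0.0200,-0.0600)
o3: d²=500 > ρ²=53 → inactive
F = F_att + ΣF_rep = (-3.7700,7.4400)
Δp = p'−p = (-0.9425,1.8600); α = Δx/Fx = (-377/400) / (-377/100) = 1/4
check: Δy/Fy = (93/50) / (186/25) = 1/4 ✓

α = 1/4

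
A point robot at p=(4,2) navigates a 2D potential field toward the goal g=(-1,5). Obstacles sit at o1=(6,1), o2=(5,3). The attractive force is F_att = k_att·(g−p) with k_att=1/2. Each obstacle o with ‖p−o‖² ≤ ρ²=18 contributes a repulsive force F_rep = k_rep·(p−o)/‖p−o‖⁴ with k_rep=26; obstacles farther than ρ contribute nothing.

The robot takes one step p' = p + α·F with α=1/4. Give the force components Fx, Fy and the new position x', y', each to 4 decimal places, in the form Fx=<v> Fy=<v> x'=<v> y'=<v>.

Fx=-11.0800 Fy=-3.9600 x'=1.2300 y'=1.0100

F_att = 1/2·(g−p) = 1/2·(-5,3) = (-2.5000,1.5000)
o1: d²=5 ≤ ρ²=18; F_rep = 26·(-2,1)/5² = (-2.0800,1.0400)
o2: d²=2 ≤ ρ²=18; F_rep = 26·(-1,-1)/2² = (-6.5000,-6.5000)
F = F_att + ΣF_rep = (-11.0800,-3.9600)
p' = p + 1/4·F = (1.2300,1.0100)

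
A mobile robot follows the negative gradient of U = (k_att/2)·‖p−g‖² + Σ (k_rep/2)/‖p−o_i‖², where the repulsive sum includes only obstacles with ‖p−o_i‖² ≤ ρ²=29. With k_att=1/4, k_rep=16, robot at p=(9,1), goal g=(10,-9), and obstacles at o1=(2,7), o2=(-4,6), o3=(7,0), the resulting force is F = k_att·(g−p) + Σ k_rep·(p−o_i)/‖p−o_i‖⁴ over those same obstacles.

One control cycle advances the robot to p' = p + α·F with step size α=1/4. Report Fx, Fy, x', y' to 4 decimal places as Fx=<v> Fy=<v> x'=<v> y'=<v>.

F_att = 1/4·(g−p) = 1/4·(1,-10) = (0.2500,-2.5000)
o1: d²=85 > ρ²=29 → inactive
o2: d²=194 > ρ²=29 → inactive
o3: d²=5 ≤ ρ²=29; F_rep = 16·(2,1)/5² = (1.2800,0.6400)
F = F_att + ΣF_rep = (1.5300,-1.8600)
p' = p + 1/4·F = (9.3825,0.5350)

Fx=1.5300 Fy=-1.8600 x'=9.3825 y'=0.5350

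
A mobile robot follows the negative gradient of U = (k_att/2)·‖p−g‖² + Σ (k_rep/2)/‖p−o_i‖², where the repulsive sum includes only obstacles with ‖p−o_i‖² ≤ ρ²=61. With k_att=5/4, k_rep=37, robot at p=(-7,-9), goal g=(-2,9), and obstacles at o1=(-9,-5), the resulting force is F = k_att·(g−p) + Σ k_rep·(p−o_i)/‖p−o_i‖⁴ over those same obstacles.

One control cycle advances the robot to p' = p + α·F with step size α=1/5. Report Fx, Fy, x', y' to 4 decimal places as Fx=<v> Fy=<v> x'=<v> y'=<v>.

F_att = 5/4·(g−p) = 5/4·(5,18) = (6.2500,22.5000)
o1: d²=20 ≤ ρ²=61; F_rep = 37·(2,-4)/20² = (0.1850,-0.3700)
F = F_att + ΣF_rep = (6.4350,22.1300)
p' = p + 1/5·F = (-5.7130,-4.5740)

Fx=6.4350 Fy=22.1300 x'=-5.7130 y'=-4.5740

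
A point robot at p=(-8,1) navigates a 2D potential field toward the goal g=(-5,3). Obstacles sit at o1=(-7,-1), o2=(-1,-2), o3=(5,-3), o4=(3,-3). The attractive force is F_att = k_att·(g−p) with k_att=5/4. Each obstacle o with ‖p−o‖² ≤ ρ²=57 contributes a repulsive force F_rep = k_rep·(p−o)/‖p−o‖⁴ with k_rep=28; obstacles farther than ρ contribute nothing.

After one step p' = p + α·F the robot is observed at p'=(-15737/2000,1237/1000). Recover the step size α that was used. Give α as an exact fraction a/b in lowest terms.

F_att = 5/4·(g−p) = 5/4·(3,2) = (3.7500,2.5000)
o1: d²=5 ≤ ρ²=57; F_rep = 28·(-1,2)/5² = (-1.1200,2.2400)
o2: d²=58 > ρ²=57 → inactive
o3: d²=185 > ρ²=57 → inactive
o4: d²=137 > ρ²=57 → inactive
F = F_att + ΣF_rep = (2.6300,4.7400)
Δp = p'−p = (0.1315,0.2370); α = Δx/Fx = (263/2000) / (263/100) = 1/20
check: Δy/Fy = (237/1000) / (237/50) = 1/20 ✓

α = 1/20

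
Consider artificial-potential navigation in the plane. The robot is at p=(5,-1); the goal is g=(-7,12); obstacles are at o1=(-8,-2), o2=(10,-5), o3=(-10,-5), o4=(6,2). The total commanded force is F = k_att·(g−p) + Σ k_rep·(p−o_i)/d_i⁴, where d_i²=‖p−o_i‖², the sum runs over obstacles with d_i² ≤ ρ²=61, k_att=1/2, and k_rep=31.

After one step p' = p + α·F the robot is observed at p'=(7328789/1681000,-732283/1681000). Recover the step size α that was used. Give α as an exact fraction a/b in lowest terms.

F_att = 1/2·(g−p) = 1/2·(-12,13) = (-6.0000,6.5000)
o1: d²=170 > ρ²=61 → inactive
o2: d²=41 ≤ ρ²=61; F_rep = 31·(-5,4)/41² = (-0.0922,0.0738)
o3: d²=241 > ρ²=61 → inactive
o4: d²=10 ≤ ρ²=61; F_rep = 31·(-1,-3)/10² = (-0.3100,-0.9300)
F = F_att + ΣF_rep = (-6.4022,5.6438)
Δp = p'−p = (-0.6402,0.5644); α = Δx/Fx = (-1076211/1681000) / (-1076211/168100) = 1/10
check: Δy/Fy = (948717/1681000) / (948717/168100) = 1/10 ✓

α = 1/10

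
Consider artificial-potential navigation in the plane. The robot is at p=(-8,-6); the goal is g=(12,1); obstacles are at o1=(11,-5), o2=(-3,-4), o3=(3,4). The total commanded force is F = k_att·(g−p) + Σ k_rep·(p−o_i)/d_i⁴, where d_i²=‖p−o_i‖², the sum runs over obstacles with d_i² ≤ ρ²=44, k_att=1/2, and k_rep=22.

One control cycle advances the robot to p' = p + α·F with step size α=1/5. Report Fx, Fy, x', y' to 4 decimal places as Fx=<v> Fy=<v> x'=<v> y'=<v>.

Fx=9.8692 Fy=3.4477 x'=-6.0262 y'=-5.3105

F_att = 1/2·(g−p) = 1/2·(20,7) = (10.0000,3.5000)
o1: d²=362 > ρ²=44 → inactive
o2: d²=29 ≤ ρ²=44; F_rep = 22·(-5,-2)/29² = (-0.1308,-0.0523)
o3: d²=221 > ρ²=44 → inactive
F = F_att + ΣF_rep = (9.8692,3.4477)
p' = p + 1/5·F = (-6.0262,-5.3105)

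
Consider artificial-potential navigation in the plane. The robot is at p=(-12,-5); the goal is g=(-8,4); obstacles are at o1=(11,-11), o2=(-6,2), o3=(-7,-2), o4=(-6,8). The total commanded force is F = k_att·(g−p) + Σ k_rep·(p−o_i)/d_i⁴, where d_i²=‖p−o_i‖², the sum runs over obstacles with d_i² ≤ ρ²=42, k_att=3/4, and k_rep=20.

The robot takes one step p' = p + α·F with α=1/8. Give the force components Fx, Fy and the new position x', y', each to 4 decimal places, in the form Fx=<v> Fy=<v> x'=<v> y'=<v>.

F_att = 3/4·(g−p) = 3/4·(4,9) = (3.0000,6.7500)
o1: d²=565 > ρ²=42 → inactive
o2: d²=85 > ρ²=42 → inactive
o3: d²=34 ≤ ρ²=42; F_rep = 20·(-5,-3)/34² = (-0.0865,-0.0519)
o4: d²=205 > ρ²=42 → inactive
F = F_att + ΣF_rep = (2.9135,6.6981)
p' = p + 1/8·F = (-11.6358,-4.1627)

Fx=2.9135 Fy=6.6981 x'=-11.6358 y'=-4.1627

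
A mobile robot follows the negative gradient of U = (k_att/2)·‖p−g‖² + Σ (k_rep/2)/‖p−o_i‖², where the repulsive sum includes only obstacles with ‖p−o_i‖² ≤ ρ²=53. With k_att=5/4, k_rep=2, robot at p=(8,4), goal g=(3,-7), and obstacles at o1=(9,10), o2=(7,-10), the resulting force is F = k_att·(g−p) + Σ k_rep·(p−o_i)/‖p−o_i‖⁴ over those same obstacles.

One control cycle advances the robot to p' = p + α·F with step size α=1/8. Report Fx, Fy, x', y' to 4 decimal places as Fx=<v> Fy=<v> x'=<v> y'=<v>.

F_att = 5/4·(g−p) = 5/4·(-5,-11) = (-6.2500,-13.7500)
o1: d²=37 ≤ ρ²=53; F_rep = 2·(-1,-6)/37² = (-0.0015,-0.0088)
o2: d²=197 > ρ²=53 → inactive
F = F_att + ΣF_rep = (-6.2515,-13.7588)
p' = p + 1/8·F = (7.2186,2.2802)

Fx=-6.2515 Fy=-13.7588 x'=7.2186 y'=2.2802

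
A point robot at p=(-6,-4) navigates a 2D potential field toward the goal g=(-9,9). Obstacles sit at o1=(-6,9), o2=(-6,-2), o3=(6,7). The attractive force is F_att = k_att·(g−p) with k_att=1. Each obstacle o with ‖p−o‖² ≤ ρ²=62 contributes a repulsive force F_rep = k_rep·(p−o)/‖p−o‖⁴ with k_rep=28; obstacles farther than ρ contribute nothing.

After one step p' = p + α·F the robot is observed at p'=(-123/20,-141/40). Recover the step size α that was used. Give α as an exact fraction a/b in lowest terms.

α = 1/20

F_att = 1·(g−p) = 1·(-3,13) = (-3.0000,13.0000)
o1: d²=169 > ρ²=62 → inactive
o2: d²=4 ≤ ρ²=62; F_rep = 28·(0,-2)/4² = (0.0000,-3.5000)
o3: d²=265 > ρ²=62 → inactive
F = F_att + ΣF_rep = (-3.0000,9.5000)
Δp = p'−p = (-0.1500,0.4750); α = Δx/Fx = (-3/20) / (-3) = 1/20
check: Δy/Fy = (19/40) / (19/2) = 1/20 ✓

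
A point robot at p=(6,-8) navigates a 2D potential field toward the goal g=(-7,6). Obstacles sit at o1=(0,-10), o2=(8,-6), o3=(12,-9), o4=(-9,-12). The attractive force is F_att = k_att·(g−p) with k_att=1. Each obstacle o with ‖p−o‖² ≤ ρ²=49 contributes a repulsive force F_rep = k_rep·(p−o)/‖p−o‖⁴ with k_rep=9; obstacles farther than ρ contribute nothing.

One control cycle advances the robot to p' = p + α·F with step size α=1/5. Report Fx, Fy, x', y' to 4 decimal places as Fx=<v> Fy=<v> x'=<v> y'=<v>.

Fx=-13.2869 Fy=13.7366 x'=3.3426 y'=-5.2527

F_att = 1·(g−p) = 1·(-13,14) = (-13.0000,14.0000)
o1: d²=40 ≤ ρ²=49; F_rep = 9·(6,2)/40² = (0.0338,0.0112)
o2: d²=8 ≤ ρ²=49; F_rep = 9·(-2,-2)/8² = (-0.2812,-0.2812)
o3: d²=37 ≤ ρ²=49; F_rep = 9·(-6,1)/37² = (-0.0394,0.0066)
o4: d²=241 > ρ²=49 → inactive
F = F_att + ΣF_rep = (-13.2869,13.7366)
p' = p + 1/5·F = (3.3426,-5.2527)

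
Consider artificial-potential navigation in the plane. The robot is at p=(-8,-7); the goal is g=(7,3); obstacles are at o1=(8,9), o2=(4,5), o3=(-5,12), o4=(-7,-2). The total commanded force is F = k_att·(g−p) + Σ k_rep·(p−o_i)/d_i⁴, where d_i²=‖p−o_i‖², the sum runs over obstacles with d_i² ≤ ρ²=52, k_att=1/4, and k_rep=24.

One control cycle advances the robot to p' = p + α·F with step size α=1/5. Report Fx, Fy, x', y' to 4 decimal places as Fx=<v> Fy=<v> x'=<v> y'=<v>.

Fx=3.7145 Fy=2.3225 x'=-7.2571 y'=-6.5355

F_att = 1/4·(g−p) = 1/4·(15,10) = (3.7500,2.5000)
o1: d²=512 > ρ²=52 → inactive
o2: d²=288 > ρ²=52 → inactive
o3: d²=370 > ρ²=52 → inactive
o4: d²=26 ≤ ρ²=52; F_rep = 24·(-1,-5)/26² = (-0.0355,-0.1775)
F = F_att + ΣF_rep = (3.7145,2.3225)
p' = p + 1/5·F = (-7.2571,-6.5355)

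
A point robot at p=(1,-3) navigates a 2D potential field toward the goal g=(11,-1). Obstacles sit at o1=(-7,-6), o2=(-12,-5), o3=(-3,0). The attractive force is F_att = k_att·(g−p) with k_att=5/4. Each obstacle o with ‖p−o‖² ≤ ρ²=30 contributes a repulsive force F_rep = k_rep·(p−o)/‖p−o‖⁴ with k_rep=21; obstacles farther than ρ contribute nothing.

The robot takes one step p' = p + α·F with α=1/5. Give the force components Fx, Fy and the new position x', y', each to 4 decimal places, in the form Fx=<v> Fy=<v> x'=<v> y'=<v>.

F_att = 5/4·(g−p) = 5/4·(10,2) = (12.5000,2.5000)
o1: d²=73 > ρ²=30 → inactive
o2: d²=173 > ρ²=30 → inactive
o3: d²=25 ≤ ρ²=30; F_rep = 21·(4,-3)/25² = (0.1344,-0.1008)
F = F_att + ΣF_rep = (12.6344,2.3992)
p' = p + 1/5·F = (3.5269,-2.5202)

Fx=12.6344 Fy=2.3992 x'=3.5269 y'=-2.5202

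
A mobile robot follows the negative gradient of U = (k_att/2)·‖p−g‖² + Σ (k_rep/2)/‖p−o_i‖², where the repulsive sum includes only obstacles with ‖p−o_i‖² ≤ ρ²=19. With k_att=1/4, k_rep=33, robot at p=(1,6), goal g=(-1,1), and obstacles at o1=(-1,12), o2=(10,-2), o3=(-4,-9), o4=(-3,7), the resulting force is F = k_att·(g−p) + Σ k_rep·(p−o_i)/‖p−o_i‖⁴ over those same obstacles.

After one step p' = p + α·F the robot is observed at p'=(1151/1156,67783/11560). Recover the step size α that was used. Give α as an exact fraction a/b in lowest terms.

α = 1/10

F_att = 1/4·(g−p) = 1/4·(-2,-5) = (-0.5000,-1.2500)
o1: d²=40 > ρ²=19 → inactive
o2: d²=145 > ρ²=19 → inactive
o3: d²=250 > ρ²=19 → inactive
o4: d²=17 ≤ ρ²=19; F_rep = 33·(4,-1)/17² = (0.4567,-0.1142)
F = F_att + ΣF_rep = (-0.0433,-1.3642)
Δp = p'−p = (-0.0043,-0.1364); α = Δx/Fx = (-5/1156) / (-25/578) = 1/10
check: Δy/Fy = (-1577/11560) / (-1577/1156) = 1/10 ✓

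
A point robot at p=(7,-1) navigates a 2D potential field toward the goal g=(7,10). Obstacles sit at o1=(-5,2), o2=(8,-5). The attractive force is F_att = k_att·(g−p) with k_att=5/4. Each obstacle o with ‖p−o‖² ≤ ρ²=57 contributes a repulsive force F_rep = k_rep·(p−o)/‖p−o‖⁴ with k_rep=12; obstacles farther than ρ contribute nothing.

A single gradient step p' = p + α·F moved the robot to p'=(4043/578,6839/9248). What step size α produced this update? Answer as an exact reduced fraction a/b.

α = 1/8

F_att = 5/4·(g−p) = 5/4·(0,11) = (0.0000,13.7500)
o1: d²=153 > ρ²=57 → inactive
o2: d²=17 ≤ ρ²=57; F_rep = 12·(-1,4)/17² = (-0.0415,0.1661)
F = F_att + ΣF_rep = (-0.0415,13.9161)
Δp = p'−p = (-0.0052,1.7395); α = Δx/Fx = (-3/578) / (-12/289) = 1/8
check: Δy/Fy = (16087/9248) / (16087/1156) = 1/8 ✓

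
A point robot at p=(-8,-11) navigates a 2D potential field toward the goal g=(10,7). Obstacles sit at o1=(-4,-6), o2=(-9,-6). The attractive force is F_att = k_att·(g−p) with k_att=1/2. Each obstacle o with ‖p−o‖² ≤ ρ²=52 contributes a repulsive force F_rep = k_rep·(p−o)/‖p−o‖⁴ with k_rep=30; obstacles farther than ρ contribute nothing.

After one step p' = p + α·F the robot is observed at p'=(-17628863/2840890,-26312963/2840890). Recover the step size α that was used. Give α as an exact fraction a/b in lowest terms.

F_att = 1/2·(g−p) = 1/2·(18,18) = (9.0000,9.0000)
o1: d²=41 ≤ ρ²=52; F_rep = 30·(-4,-5)/41² = (-0.0714,-0.0892)
o2: d²=26 ≤ ρ²=52; F_rep = 30·(1,-5)/26² = (0.0444,-0.2219)
F = F_att + ΣF_rep = (8.9730,8.6889)
Δp = p'−p = (1.7946,1.7378); α = Δx/Fx = (5098257/2840890) / (5098257/568178) = 1/5
check: Δy/Fy = (4936827/2840890) / (4936827/568178) = 1/5 ✓

α = 1/5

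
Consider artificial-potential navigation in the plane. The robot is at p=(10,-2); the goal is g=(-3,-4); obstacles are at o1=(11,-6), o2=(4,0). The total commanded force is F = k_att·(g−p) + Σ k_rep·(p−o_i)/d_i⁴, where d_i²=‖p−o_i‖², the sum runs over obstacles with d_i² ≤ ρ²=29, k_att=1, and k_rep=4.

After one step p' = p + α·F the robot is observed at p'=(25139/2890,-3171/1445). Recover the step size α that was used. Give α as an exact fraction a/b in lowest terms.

F_att = 1·(g−p) = 1·(-13,-2) = (-13.0000,-2.0000)
o1: d²=17 ≤ ρ²=29; F_rep = 4·(-1,4)/17² = (-0.0138,0.0554)
o2: d²=40 > ρ²=29 → inactive
F = F_att + ΣF_rep = (-13.0138,-1.9446)
Δp = p'−p = (-1.3014,-0.1945); α = Δx/Fx = (-3761/2890) / (-3761/289) = 1/10
check: Δy/Fy = (-281/1445) / (-562/289) = 1/10 ✓

α = 1/10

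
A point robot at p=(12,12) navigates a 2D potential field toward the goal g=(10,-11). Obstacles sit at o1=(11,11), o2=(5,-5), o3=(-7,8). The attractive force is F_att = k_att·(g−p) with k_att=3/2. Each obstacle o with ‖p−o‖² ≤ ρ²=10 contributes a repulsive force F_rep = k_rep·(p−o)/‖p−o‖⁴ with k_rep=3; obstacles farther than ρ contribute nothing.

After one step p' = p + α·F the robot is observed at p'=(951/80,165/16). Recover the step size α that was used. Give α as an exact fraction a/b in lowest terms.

α = 1/20

F_att = 3/2·(g−p) = 3/2·(-2,-23) = (-3.0000,-34.5000)
o1: d²=2 ≤ ρ²=10; F_rep = 3·(1,1)/2² = (0.7500,0.7500)
o2: d²=338 > ρ²=10 → inactive
o3: d²=377 > ρ²=10 → inactive
F = F_att + ΣF_rep = (-2.2500,-33.7500)
Δp = p'−p = (-0.1125,-1.6875); α = Δx/Fx = (-9/80) / (-9/4) = 1/20
check: Δy/Fy = (-27/16) / (-135/4) = 1/20 ✓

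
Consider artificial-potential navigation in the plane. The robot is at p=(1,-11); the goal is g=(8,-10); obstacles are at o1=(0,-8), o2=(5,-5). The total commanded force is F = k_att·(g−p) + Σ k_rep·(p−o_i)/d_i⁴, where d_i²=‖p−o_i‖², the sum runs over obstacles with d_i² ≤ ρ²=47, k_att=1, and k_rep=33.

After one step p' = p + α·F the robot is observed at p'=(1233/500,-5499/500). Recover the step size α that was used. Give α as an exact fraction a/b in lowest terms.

α = 1/5

F_att = 1·(g−p) = 1·(7,1) = (7.0000,1.0000)
o1: d²=10 ≤ ρ²=47; F_rep = 33·(1,-3)/10² = (0.3300,-0.9900)
o2: d²=52 > ρ²=47 → inactive
F = F_att + ΣF_rep = (7.3300,0.0100)
Δp = p'−p = (1.4660,0.0020); α = Δx/Fx = (733/500) / (733/100) = 1/5
check: Δy/Fy = (1/500) / (1/100) = 1/5 ✓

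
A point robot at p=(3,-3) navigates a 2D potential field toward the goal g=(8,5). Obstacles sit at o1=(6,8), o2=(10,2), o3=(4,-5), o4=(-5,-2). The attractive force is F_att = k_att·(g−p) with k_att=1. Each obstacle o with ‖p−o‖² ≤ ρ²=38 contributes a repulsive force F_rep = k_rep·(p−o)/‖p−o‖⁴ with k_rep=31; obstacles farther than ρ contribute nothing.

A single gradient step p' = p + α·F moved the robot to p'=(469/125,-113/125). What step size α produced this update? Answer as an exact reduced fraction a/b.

α = 1/5

F_att = 1·(g−p) = 1·(5,8) = (5.0000,8.0000)
o1: d²=130 > ρ²=38 → inactive
o2: d²=74 > ρ²=38 → inactive
o3: d²=5 ≤ ρ²=38; F_rep = 31·(-1,2)/5² = (-1.2400,2.4800)
o4: d²=65 > ρ²=38 → inactive
F = F_att + ΣF_rep = (3.7600,10.4800)
Δp = p'−p = (0.7520,2.0960); α = Δx/Fx = (94/125) / (94/25) = 1/5
check: Δy/Fy = (262/125) / (262/25) = 1/5 ✓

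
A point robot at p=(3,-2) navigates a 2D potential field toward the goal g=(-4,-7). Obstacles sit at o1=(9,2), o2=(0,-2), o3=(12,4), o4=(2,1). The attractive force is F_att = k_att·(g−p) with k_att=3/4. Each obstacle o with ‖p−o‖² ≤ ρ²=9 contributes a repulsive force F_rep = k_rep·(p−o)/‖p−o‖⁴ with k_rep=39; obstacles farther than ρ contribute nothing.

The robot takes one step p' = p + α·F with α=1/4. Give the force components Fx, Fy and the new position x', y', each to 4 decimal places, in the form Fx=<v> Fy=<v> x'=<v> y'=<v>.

F_att = 3/4·(g−p) = 3/4·(-7,-5) = (-5.2500,-3.7500)
o1: d²=52 > ρ²=9 → inactive
o2: d²=9 ≤ ρ²=9; F_rep = 39·(3,0)/9² = (1.4444,0.0000)
o3: d²=117 > ρ²=9 → inactive
o4: d²=10 > ρ²=9 → inactive
F = F_att + ΣF_rep = (-3.8056,-3.7500)
p' = p + 1/4·F = (2.0486,-2.9375)

Fx=-3.8056 Fy=-3.7500 x'=2.0486 y'=-2.9375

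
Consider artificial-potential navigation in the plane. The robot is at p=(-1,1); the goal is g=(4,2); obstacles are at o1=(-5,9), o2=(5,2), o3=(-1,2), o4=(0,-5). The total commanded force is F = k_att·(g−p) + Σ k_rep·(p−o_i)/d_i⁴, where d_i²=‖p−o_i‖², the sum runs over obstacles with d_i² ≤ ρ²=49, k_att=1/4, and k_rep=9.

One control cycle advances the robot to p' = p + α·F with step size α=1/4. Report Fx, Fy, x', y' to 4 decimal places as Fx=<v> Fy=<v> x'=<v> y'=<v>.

Fx=1.2040 Fy=-8.7171 x'=-0.6990 y'=-1.1793

F_att = 1/4·(g−p) = 1/4·(5,1) = (1.2500,0.2500)
o1: d²=80 > ρ²=49 → inactive
o2: d²=37 ≤ ρ²=49; F_rep = 9·(-6,-1)/37² = (-0.0394,-0.0066)
o3: d²=1 ≤ ρ²=49; F_rep = 9·(0,-1)/1² = (0.0000,-9.0000)
o4: d²=37 ≤ ρ²=49; F_rep = 9·(-1,6)/37² = (-0.0066,0.0394)
F = F_att + ΣF_rep = (1.2040,-8.7171)
p' = p + 1/4·F = (-0.6990,-1.1793)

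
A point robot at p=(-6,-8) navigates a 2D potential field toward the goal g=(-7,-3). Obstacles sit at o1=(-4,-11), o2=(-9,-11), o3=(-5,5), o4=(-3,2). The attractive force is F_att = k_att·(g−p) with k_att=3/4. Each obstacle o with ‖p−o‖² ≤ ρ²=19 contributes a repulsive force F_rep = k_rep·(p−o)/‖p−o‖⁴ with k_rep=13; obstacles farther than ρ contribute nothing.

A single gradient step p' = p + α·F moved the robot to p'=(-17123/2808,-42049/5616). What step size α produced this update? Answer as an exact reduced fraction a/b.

α = 1/8

F_att = 3/4·(g−p) = 3/4·(-1,5) = (-0.7500,3.7500)
o1: d²=13 ≤ ρ²=19; F_rep = 13·(-2,3)/13² = (-0.1538,0.2308)
o2: d²=18 ≤ ρ²=19; F_rep = 13·(3,3)/18² = (0.1204,0.1204)
o3: d²=170 > ρ²=19 → inactive
o4: d²=109 > ρ²=19 → inactive
F = F_att + ΣF_rep = (-0.7835,4.1011)
Δp = p'−p = (-0.0979,0.5126); α = Δx/Fx = (-275/2808) / (-275/351) = 1/8
check: Δy/Fy = (2879/5616) / (2879/702) = 1/8 ✓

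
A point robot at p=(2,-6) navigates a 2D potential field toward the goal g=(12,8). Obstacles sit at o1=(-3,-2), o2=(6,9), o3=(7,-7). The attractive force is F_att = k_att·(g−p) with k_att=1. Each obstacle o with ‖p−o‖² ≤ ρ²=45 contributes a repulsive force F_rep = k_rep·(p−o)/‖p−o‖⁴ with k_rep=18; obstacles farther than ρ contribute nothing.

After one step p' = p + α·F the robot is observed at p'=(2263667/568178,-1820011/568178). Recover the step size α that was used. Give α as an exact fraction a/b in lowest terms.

F_att = 1·(g−p) = 1·(10,14) = (10.0000,14.0000)
o1: d²=41 ≤ ρ²=45; F_rep = 18·(5,-4)/41² = (0.0535,-0.0428)
o2: d²=241 > ρ²=45 → inactive
o3: d²=26 ≤ ρ²=45; F_rep = 18·(-5,1)/26² = (-0.1331,0.0266)
F = F_att + ΣF_rep = (9.9204,13.9838)
Δp = p'−p = (1.9841,2.7968); α = Δx/Fx = (1127311/568178) / (5636555/568178) = 1/5
check: Δy/Fy = (1589057/568178) / (7945285/568178) = 1/5 ✓

α = 1/5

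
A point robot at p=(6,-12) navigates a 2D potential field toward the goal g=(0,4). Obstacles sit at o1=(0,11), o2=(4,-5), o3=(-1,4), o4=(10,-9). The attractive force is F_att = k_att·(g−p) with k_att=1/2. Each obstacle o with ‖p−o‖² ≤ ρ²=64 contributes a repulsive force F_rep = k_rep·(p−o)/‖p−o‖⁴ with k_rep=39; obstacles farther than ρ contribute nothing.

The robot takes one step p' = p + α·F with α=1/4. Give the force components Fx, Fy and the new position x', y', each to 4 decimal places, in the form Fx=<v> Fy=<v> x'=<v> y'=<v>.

Fx=-3.2218 Fy=7.7156 x'=5.1945 y'=-10.0711

F_att = 1/2·(g−p) = 1/2·(-6,16) = (-3.0000,8.0000)
o1: d²=565 > ρ²=64 → inactive
o2: d²=53 ≤ ρ²=64; F_rep = 39·(2,-7)/53² = (0.0278,-0.0972)
o3: d²=305 > ρ²=64 → inactive
o4: d²=25 ≤ ρ²=64; F_rep = 39·(-4,-3)/25² = (-0.2496,-0.1872)
F = F_att + ΣF_rep = (-3.2218,7.7156)
p' = p + 1/4·F = (5.1945,-10.0711)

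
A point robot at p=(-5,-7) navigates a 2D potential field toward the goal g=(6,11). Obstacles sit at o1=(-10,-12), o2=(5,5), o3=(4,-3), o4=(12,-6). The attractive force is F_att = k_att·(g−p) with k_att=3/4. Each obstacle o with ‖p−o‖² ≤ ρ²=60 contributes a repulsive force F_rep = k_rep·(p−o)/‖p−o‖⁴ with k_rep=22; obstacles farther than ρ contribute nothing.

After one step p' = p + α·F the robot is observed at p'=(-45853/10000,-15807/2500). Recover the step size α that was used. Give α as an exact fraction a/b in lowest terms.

α = 1/20

F_att = 3/4·(g−p) = 3/4·(11,18) = (8.2500,13.5000)
o1: d²=50 ≤ ρ²=60; F_rep = 22·(5,5)/50² = (0.0440,0.0440)
o2: d²=244 > ρ²=60 → inactive
o3: d²=97 > ρ²=60 → inactive
o4: d²=290 > ρ²=60 → inactive
F = F_att + ΣF_rep = (8.2940,13.5440)
Δp = p'−p = (0.4147,0.6772); α = Δx/Fx = (4147/10000) / (4147/500) = 1/20
check: Δy/Fy = (1693/2500) / (1693/125) = 1/20 ✓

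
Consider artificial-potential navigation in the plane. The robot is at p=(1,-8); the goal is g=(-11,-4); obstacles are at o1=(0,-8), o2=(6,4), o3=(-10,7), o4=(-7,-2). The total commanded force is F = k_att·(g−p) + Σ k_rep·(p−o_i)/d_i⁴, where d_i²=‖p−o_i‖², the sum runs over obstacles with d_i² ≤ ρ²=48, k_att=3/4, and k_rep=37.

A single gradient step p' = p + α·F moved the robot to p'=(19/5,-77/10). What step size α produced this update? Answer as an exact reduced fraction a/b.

F_att = 3/4·(g−p) = 3/4·(-12,4) = (-9.0000,3.0000)
o1: d²=1 ≤ ρ²=48; F_rep = 37·(1,0)/1² = (37.0000,0.0000)
o2: d²=169 > ρ²=48 → inactive
o3: d²=346 > ρ²=48 → inactive
o4: d²=100 > ρ²=48 → inactive
F = F_att + ΣF_rep = (28.0000,3.0000)
Δp = p'−p = (2.8000,0.3000); α = Δx/Fx = (14/5) / (28) = 1/10
check: Δy/Fy = (3/10) / (3) = 1/10 ✓

α = 1/10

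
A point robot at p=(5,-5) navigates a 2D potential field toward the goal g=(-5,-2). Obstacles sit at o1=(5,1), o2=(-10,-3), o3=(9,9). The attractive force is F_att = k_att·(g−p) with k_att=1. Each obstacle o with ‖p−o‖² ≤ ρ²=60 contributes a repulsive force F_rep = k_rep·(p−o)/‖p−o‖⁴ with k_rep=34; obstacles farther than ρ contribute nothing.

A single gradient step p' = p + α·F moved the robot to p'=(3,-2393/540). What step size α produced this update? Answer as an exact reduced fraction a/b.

F_att = 1·(g−p) = 1·(-10,3) = (-10.0000,3.0000)
o1: d²=36 ≤ ρ²=60; F_rep = 34·(0,-6)/36² = (0.0000,-0.1574)
o2: d²=229 > ρ²=60 → inactive
o3: d²=212 > ρ²=60 → inactive
F = F_att + ΣF_rep = (-10.0000,2.8426)
Δp = p'−p = (-2.0000,0.5685); α = Δx/Fx = (-2) / (-10) = 1/5
check: Δy/Fy = (307/540) / (307/108) = 1/5 ✓

α = 1/5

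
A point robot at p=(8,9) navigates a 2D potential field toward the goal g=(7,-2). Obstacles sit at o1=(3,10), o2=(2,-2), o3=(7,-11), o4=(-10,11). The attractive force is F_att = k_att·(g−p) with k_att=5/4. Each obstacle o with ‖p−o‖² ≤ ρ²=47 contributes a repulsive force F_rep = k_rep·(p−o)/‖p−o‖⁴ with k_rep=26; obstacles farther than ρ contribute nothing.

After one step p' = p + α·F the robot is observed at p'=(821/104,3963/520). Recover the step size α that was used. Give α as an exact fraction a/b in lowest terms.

F_att = 5/4·(g−p) = 5/4·(-1,-11) = (-1.2500,-13.7500)
o1: d²=26 ≤ ρ²=47; F_rep = 26·(5,-1)/26² = (0.1923,-0.0385)
o2: d²=157 > ρ²=47 → inactive
o3: d²=401 > ρ²=47 → inactive
o4: d²=328 > ρ²=47 → inactive
F = F_att + ΣF_rep = (-1.0577,-13.7885)
Δp = p'−p = (-0.1058,-1.3788); α = Δx/Fx = (-11/104) / (-55/52) = 1/10
check: Δy/Fy = (-717/520) / (-717/52) = 1/10 ✓

α = 1/10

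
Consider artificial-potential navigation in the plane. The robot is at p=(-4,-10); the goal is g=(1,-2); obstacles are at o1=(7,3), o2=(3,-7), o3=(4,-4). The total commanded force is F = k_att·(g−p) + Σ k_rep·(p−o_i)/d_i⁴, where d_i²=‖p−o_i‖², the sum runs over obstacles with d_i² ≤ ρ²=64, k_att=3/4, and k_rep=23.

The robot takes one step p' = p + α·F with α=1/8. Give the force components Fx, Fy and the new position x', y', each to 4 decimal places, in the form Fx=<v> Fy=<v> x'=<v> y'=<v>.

F_att = 3/4·(g−p) = 3/4·(5,8) = (3.7500,6.0000)
o1: d²=290 > ρ²=64 → inactive
o2: d²=58 ≤ ρ²=64; F_rep = 23·(-7,-3)/58² = (-0.0479,-0.0205)
o3: d²=100 > ρ²=64 → inactive
F = F_att + ΣF_rep = (3.7021,5.9795)
p' = p + 1/8·F = (-3.5372,-9.2526)

Fx=3.7021 Fy=5.9795 x'=-3.5372 y'=-9.2526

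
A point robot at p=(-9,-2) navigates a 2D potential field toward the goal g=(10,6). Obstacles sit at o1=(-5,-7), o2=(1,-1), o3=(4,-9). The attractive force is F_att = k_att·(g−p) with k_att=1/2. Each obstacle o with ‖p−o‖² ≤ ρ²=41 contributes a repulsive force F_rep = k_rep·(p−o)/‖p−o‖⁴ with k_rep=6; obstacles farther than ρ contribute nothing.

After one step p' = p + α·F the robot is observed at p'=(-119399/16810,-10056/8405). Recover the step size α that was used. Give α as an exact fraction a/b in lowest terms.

α = 1/5

F_att = 1/2·(g−p) = 1/2·(19,8) = (9.5000,4.0000)
o1: d²=41 ≤ ρ²=41; F_rep = 6·(-4,5)/41² = (-0.0143,0.0178)
o2: d²=101 > ρ²=41 → inactive
o3: d²=218 > ρ²=41 → inactive
F = F_att + ΣF_rep = (9.4857,4.0178)
Δp = p'−p = (1.8971,0.8036); α = Δx/Fx = (31891/16810) / (31891/3362) = 1/5
check: Δy/Fy = (6754/8405) / (6754/1681) = 1/5 ✓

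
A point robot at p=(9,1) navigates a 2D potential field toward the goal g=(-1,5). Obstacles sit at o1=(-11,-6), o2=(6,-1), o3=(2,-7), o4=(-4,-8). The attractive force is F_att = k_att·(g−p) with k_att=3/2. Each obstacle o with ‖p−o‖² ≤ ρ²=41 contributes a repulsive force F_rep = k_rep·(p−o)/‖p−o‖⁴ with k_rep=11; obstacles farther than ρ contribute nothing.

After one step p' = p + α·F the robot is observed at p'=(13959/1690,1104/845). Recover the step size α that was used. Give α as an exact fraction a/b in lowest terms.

α = 1/20

F_att = 3/2·(g−p) = 3/2·(-10,4) = (-15.0000,6.0000)
o1: d²=449 > ρ²=41 → inactive
o2: d²=13 ≤ ρ²=41; F_rep = 11·(3,2)/13² = (0.1953,0.1302)
o3: d²=113 > ρ²=41 → inactive
o4: d²=250 > ρ²=41 → inactive
F = F_att + ΣF_rep = (-14.8047,6.1302)
Δp = p'−p = (-0.7402,0.3065); α = Δx/Fx = (-1251/1690) / (-2502/169) = 1/20
check: Δy/Fy = (259/845) / (1036/169) = 1/20 ✓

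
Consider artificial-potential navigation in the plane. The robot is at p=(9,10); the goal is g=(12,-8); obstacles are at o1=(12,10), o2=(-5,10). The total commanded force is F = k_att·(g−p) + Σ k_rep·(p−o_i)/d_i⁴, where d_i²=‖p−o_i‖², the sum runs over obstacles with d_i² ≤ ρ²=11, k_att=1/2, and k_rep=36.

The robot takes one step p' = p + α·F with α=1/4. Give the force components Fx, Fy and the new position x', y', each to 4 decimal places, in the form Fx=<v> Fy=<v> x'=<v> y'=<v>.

F_att = 1/2·(g−p) = 1/2·(3,-18) = (1.5000,-9.0000)
o1: d²=9 ≤ ρ²=11; F_rep = 36·(-3,0)/9² = (-1.3333,0.0000)
o2: d²=196 > ρ²=11 → inactive
F = F_att + ΣF_rep = (0.1667,-9.0000)
p' = p + 1/4·F = (9.0417,7.7500)

Fx=0.1667 Fy=-9.0000 x'=9.0417 y'=7.7500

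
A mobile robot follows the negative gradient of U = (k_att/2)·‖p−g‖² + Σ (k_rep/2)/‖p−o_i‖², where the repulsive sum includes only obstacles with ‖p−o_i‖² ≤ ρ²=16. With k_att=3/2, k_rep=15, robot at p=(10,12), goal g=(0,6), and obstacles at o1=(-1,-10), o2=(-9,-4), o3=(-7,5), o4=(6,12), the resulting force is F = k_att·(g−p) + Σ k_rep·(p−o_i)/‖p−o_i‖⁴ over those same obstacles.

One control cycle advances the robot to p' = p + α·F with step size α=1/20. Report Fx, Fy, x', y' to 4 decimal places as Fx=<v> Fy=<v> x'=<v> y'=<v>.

F_att = 3/2·(g−p) = 3/2·(-10,-6) = (-15.0000,-9.0000)
o1: d²=605 > ρ²=16 → inactive
o2: d²=617 > ρ²=16 → inactive
o3: d²=338 > ρ²=16 → inactive
o4: d²=16 ≤ ρ²=16; F_rep = 15·(4,0)/16² = (0.2344,0.0000)
F = F_att + ΣF_rep = (-14.7656,-9.0000)
p' = p + 1/20·F = (9.2617,11.5500)

Fx=-14.7656 Fy=-9.0000 x'=9.2617 y'=11.5500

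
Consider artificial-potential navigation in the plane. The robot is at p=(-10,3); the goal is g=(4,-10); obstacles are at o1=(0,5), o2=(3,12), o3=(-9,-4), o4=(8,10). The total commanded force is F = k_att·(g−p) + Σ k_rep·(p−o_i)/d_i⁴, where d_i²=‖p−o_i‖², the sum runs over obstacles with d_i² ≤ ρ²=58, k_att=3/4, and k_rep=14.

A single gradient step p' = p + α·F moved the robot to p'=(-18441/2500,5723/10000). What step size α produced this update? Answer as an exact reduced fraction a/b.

α = 1/4

F_att = 3/4·(g−p) = 3/4·(14,-13) = (10.5000,-9.7500)
o1: d²=104 > ρ²=58 → inactive
o2: d²=250 > ρ²=58 → inactive
o3: d²=50 ≤ ρ²=58; F_rep = 14·(-1,7)/50² = (-0.0056,0.0392)
o4: d²=373 > ρ²=58 → inactive
F = F_att + ΣF_rep = (10.4944,-9.7108)
Δp = p'−p = (2.6236,-2.4277); α = Δx/Fx = (6559/2500) / (6559/625) = 1/4
check: Δy/Fy = (-24277/10000) / (-24277/2500) = 1/4 ✓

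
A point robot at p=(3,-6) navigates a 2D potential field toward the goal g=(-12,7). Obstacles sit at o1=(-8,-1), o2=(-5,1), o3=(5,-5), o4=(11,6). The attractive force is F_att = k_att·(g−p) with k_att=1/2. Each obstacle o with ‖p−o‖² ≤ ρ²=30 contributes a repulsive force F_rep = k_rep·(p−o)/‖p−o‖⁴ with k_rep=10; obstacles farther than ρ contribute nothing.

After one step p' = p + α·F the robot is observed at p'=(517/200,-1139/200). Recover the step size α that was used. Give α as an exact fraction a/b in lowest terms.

α = 1/20

F_att = 1/2·(g−p) = 1/2·(-15,13) = (-7.5000,6.5000)
o1: d²=146 > ρ²=30 → inactive
o2: d²=113 > ρ²=30 → inactive
o3: d²=5 ≤ ρ²=30; F_rep = 10·(-2,-1)/5² = (-0.8000,-0.4000)
o4: d²=208 > ρ²=30 → inactive
F = F_att + ΣF_rep = (-8.3000,6.1000)
Δp = p'−p = (-0.4150,0.3050); α = Δx/Fx = (-83/200) / (-83/10) = 1/20
check: Δy/Fy = (61/200) / (61/10) = 1/20 ✓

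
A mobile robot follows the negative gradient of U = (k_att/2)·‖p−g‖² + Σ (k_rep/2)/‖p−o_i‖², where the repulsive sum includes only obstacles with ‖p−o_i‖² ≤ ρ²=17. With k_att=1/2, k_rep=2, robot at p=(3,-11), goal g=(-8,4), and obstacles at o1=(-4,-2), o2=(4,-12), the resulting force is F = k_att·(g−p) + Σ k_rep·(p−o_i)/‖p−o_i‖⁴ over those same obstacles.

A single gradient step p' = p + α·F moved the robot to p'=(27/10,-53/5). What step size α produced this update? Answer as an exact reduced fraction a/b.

α = 1/20

F_att = 1/2·(g−p) = 1/2·(-11,15) = (-5.5000,7.5000)
o1: d²=130 > ρ²=17 → inactive
o2: d²=2 ≤ ρ²=17; F_rep = 2·(-1,1)/2² = (-0.5000,0.5000)
F = F_att + ΣF_rep = (-6.0000,8.0000)
Δp = p'−p = (-0.3000,0.4000); α = Δx/Fx = (-3/10) / (-6) = 1/20
check: Δy/Fy = (2/5) / (8) = 1/20 ✓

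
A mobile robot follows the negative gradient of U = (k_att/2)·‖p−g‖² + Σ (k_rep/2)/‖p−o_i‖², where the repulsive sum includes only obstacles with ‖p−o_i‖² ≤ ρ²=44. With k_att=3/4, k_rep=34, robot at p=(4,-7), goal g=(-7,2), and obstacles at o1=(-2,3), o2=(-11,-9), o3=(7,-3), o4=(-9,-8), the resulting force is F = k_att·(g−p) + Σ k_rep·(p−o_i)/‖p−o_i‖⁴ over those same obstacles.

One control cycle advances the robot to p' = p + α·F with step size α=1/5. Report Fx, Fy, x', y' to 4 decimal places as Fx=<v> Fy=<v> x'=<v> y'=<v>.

F_att = 3/4·(g−p) = 3/4·(-11,9) = (-8.2500,6.7500)
o1: d²=136 > ρ²=44 → inactive
o2: d²=229 > ρ²=44 → inactive
o3: d²=25 ≤ ρ²=44; F_rep = 34·(-3,-4)/25² = (-0.1632,-0.2176)
o4: d²=170 > ρ²=44 → inactive
F = F_att + ΣF_rep = (-8.4132,6.5324)
p' = p + 1/5·F = (2.3174,-5.6935)

Fx=-8.4132 Fy=6.5324 x'=2.3174 y'=-5.6935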